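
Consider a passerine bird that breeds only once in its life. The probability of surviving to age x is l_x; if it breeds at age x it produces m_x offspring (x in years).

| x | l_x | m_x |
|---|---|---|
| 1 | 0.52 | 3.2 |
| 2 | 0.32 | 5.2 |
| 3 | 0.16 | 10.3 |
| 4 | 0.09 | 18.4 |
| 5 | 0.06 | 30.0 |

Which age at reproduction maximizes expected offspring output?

5

Expected offspring if breeding at age x = l_x × m_x:
  age 1: 0.52 × 3.2 = 1.664
  age 2: 0.32 × 5.2 = 1.664
  age 3: 0.16 × 10.3 = 1.648
  age 4: 0.09 × 18.4 = 1.656
  age 5: 0.06 × 30.0 = 1.800
Maximum at age 5 (1.800).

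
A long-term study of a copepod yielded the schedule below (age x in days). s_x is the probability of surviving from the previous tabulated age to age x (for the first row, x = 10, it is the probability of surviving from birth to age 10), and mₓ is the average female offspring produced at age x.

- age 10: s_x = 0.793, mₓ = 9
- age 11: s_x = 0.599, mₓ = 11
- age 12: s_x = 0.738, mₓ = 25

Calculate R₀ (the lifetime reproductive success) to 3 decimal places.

21.126

Survivorship from birth: l_x = s_10·s_11·…·s_x.
  l_10 = 0.79300
  l_11 = 0.47501
  l_12 = 0.35056
R₀ = Σ l_x mₓ:
  age 10: 0.79300 × 9 = 7.1370
  age 11: 0.47501 × 11 = 5.2251
  age 12: 0.35056 × 25 = 8.7640
R₀ = 7.1370 + 5.2251 + 8.7640 = 21.1261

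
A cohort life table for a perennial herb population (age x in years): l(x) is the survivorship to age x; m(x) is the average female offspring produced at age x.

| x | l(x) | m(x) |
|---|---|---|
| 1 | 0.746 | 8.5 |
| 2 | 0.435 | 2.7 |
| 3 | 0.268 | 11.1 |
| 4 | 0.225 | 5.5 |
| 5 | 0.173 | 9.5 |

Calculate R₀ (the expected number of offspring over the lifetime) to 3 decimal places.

13.371

R₀ = Σ l(x) m(x):
  age 1: 0.746 × 8.5 = 6.3410
  age 2: 0.435 × 2.7 = 1.1745
  age 3: 0.268 × 11.1 = 2.9748
  age 4: 0.225 × 5.5 = 1.2375
  age 5: 0.173 × 9.5 = 1.6435
R₀ = 6.3410 + 1.1745 + 2.9748 + 1.2375 + 1.6435 = 13.3713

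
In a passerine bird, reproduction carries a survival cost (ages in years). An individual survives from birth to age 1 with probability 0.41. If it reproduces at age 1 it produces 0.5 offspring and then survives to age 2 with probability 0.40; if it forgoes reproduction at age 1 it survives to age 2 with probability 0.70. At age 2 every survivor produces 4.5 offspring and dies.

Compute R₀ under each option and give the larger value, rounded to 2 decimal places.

1.29

breed at age 1: R₀ = 0.41 × (0.5 + 0.40 × 4.5) = 0.41 × 2.3000 = 0.9430
delay to age 2: R₀ = 0.41 × (0.70 × 4.5) = 0.41 × 3.1500 = 1.2915
Higher: delay to age 2 (1.2915).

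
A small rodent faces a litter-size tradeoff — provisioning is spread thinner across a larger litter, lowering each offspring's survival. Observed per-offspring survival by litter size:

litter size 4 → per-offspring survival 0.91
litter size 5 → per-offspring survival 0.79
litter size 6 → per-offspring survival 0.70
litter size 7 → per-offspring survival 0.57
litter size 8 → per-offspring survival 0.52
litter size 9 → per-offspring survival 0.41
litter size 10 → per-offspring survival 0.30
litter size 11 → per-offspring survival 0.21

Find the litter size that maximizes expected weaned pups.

Expected weaned pups = c × s(c):
  c=4: 4 × 0.91 = 3.640
  c=5: 5 × 0.79 = 3.950
  c=6: 6 × 0.70 = 4.200
  c=7: 7 × 0.57 = 3.990
  c=8: 8 × 0.52 = 4.160
  c=9: 9 × 0.41 = 3.690
  c=10: 10 × 0.30 = 3.000
  c=11: 11 × 0.21 = 2.310
Maximum at c = 6 (4.200 weaned pups).

6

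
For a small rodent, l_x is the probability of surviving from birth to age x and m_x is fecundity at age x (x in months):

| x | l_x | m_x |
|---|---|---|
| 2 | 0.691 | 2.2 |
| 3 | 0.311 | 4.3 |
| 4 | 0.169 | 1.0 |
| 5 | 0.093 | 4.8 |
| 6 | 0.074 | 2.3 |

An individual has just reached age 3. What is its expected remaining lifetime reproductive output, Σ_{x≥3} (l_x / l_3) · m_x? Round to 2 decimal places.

6.83

l_3 = 0.311. Conditional survival from age 3 to x is l_x / l_3.
  x=3: (0.311/0.311) × 4.3 = 4.3000
  x=4: (0.169/0.311) × 1.0 = 0.5434
  x=5: (0.093/0.311) × 4.8 = 1.4354
  x=6: (0.074/0.311) × 2.3 = 0.5473
Sum = 4.3000 + 0.5434 + 1.4354 + 0.5473 = 6.8260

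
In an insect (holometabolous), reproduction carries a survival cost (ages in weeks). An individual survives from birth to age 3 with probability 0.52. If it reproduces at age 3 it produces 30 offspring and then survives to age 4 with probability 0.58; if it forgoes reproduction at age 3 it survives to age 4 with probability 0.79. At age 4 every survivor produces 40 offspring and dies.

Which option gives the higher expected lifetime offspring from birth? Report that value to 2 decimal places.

breed at age 3: R₀ = 0.52 × (30 + 0.58 × 40) = 0.52 × 53.2000 = 27.6640
delay to age 4: R₀ = 0.52 × (0.79 × 40) = 0.52 × 31.6000 = 16.4320
Higher: breed at age 3 (27.6640).

27.66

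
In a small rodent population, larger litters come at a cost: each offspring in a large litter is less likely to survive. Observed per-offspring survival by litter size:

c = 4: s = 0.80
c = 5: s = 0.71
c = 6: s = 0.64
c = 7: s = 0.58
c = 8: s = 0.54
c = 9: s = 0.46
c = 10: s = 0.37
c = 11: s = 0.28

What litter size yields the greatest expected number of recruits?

Expected recruits = c × s(c):
  c=4: 4 × 0.80 = 3.200
  c=5: 5 × 0.71 = 3.550
  c=6: 6 × 0.64 = 3.840
  c=7: 7 × 0.58 = 4.060
  c=8: 8 × 0.54 = 4.320
  c=9: 9 × 0.46 = 4.140
  c=10: 10 × 0.37 = 3.700
  c=11: 11 × 0.28 = 3.080
Maximum at c = 8 (4.320 recruits).

8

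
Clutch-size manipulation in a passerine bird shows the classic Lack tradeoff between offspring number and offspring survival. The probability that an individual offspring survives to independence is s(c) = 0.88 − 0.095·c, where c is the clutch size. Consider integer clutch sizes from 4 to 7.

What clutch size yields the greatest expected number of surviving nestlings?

5

Expected surviving nestlings = c × s(c):
  c=4: 4 × 0.500 = 2.000
  c=5: 5 × 0.405 = 2.025
  c=6: 6 × 0.310 = 1.860
  c=7: 7 × 0.215 = 1.505
Maximum at c = 5 (2.025 surviving nestlings).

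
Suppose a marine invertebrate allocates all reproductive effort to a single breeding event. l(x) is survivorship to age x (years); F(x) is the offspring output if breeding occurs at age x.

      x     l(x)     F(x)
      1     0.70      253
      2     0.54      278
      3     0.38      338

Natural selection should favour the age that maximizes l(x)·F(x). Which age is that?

1

Expected offspring if breeding at age x = l(x) × F(x):
  age 1: 0.70 × 253 = 177.100
  age 2: 0.54 × 278 = 150.120
  age 3: 0.38 × 338 = 128.440
Maximum at age 1 (177.100).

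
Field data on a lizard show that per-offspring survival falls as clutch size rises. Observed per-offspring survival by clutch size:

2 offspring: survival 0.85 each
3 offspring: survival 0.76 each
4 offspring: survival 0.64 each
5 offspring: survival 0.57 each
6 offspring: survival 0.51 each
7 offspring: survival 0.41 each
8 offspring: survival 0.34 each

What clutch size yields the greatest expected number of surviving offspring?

Expected surviving offspring = c × s(c):
  c=2: 2 × 0.85 = 1.700
  c=3: 3 × 0.76 = 2.280
  c=4: 4 × 0.64 = 2.560
  c=5: 5 × 0.57 = 2.850
  c=6: 6 × 0.51 = 3.060
  c=7: 7 × 0.41 = 2.870
  c=8: 8 × 0.34 = 2.720
Maximum at c = 6 (3.060 surviving offspring).

6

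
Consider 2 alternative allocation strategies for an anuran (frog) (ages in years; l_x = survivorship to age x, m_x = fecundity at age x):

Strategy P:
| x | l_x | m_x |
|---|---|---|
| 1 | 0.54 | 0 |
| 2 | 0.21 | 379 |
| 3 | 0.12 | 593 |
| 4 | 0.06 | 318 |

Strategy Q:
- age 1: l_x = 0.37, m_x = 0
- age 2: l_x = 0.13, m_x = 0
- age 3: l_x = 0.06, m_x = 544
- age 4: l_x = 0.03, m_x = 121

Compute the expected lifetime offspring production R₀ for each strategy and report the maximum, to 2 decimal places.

169.83

Strategy P: R₀ = 0.54×0 + 0.21×379 + 0.12×593 + 0.06×318 = 169.8300
Strategy Q: R₀ = 0.37×0 + 0.13×0 + 0.06×544 + 0.03×121 = 36.2700
Highest R₀: strategy P with 169.8300.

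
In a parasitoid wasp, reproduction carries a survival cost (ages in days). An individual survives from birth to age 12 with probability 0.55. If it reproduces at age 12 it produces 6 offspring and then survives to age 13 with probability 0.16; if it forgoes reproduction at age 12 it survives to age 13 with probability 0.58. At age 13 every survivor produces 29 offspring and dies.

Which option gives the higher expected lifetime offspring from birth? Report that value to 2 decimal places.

breed at age 12: R₀ = 0.55 × (6 + 0.16 × 29) = 0.55 × 10.6400 = 5.8520
delay to age 13: R₀ = 0.55 × (0.58 × 29) = 0.55 × 16.8200 = 9.2510
Higher: delay to age 13 (9.2510).

9.25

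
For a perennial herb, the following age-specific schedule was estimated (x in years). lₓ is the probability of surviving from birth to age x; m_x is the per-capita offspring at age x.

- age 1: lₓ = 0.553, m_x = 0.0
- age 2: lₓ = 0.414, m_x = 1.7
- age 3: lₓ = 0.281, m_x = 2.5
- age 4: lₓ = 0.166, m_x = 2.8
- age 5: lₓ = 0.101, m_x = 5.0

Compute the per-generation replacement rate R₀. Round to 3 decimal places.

R₀ = Σ lₓ m_x:
  age 1: 0.553 × 0.0 = 0.0000
  age 2: 0.414 × 1.7 = 0.7038
  age 3: 0.281 × 2.5 = 0.7025
  age 4: 0.166 × 2.8 = 0.4648
  age 5: 0.101 × 5.0 = 0.5050
R₀ = 0.0000 + 0.7038 + 0.7025 + 0.4648 + 0.5050 = 2.3761

2.376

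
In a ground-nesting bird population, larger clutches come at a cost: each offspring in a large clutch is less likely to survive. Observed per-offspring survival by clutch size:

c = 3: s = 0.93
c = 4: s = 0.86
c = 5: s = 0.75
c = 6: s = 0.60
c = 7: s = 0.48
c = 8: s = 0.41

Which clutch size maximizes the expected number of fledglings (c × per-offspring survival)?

Expected fledglings = c × s(c):
  c=3: 3 × 0.93 = 2.790
  c=4: 4 × 0.86 = 3.440
  c=5: 5 × 0.75 = 3.750
  c=6: 6 × 0.60 = 3.600
  c=7: 7 × 0.48 = 3.360
  c=8: 8 × 0.41 = 3.280
Maximum at c = 5 (3.750 fledglings).

5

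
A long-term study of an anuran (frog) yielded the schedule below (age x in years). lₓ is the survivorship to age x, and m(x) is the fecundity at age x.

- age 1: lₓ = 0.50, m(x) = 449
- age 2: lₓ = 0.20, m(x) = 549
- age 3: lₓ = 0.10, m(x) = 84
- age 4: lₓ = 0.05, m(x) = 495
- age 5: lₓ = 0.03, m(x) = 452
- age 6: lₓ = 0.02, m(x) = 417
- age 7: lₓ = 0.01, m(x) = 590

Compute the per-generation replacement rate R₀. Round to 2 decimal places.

395.25

R₀ = Σ lₓ m(x):
  age 1: 0.50 × 449 = 224.5000
  age 2: 0.20 × 549 = 109.8000
  age 3: 0.10 × 84 = 8.4000
  age 4: 0.05 × 495 = 24.7500
  age 5: 0.03 × 452 = 13.5600
  age 6: 0.02 × 417 = 8.3400
  age 7: 0.01 × 590 = 5.9000
R₀ = 224.5000 + 109.8000 + 8.4000 + 24.7500 + 13.5600 + 8.3400 + 5.9000 = 395.2500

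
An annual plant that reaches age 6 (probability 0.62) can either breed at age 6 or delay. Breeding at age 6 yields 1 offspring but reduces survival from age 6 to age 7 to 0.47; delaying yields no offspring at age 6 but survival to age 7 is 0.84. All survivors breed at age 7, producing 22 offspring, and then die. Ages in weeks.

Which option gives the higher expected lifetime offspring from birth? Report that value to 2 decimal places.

11.46

breed at age 6: R₀ = 0.62 × (1 + 0.47 × 22) = 0.62 × 11.3400 = 7.0308
delay to age 7: R₀ = 0.62 × (0.84 × 22) = 0.62 × 18.4800 = 11.4576
Higher: delay to age 7 (11.4576).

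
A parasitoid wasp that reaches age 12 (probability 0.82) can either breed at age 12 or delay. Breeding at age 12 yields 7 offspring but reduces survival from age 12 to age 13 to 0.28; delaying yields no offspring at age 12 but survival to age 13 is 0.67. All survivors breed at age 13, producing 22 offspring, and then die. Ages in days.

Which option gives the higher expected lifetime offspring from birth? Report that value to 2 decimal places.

breed at age 12: R₀ = 0.82 × (7 + 0.28 × 22) = 0.82 × 13.1600 = 10.7912
delay to age 13: R₀ = 0.82 × (0.67 × 22) = 0.82 × 14.7400 = 12.0868
Higher: delay to age 13 (12.0868).

12.09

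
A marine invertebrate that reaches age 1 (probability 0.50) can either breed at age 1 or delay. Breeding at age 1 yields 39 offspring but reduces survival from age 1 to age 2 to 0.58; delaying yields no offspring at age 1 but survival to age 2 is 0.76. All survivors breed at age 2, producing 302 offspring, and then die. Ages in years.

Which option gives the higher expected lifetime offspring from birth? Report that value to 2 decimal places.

breed at age 1: R₀ = 0.50 × (39 + 0.58 × 302) = 0.50 × 214.1600 = 107.0800
delay to age 2: R₀ = 0.50 × (0.76 × 302) = 0.50 × 229.5200 = 114.7600
Higher: delay to age 2 (114.7600).

114.76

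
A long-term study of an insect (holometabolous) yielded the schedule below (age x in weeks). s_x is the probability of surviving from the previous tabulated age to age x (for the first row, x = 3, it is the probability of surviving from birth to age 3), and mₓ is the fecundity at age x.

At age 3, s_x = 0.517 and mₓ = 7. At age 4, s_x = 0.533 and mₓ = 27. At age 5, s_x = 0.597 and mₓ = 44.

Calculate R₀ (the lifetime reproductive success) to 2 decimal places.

Survivorship from birth: l_x = s_3·s_4·…·s_x.
  l_3 = 0.51700
  l_4 = 0.27556
  l_5 = 0.16451
R₀ = Σ l_x mₓ:
  age 3: 0.51700 × 7 = 3.6190
  age 4: 0.27556 × 27 = 7.4401
  age 5: 0.16451 × 44 = 7.2384
R₀ = 3.6190 + 7.4401 + 7.2384 = 18.2976

18.30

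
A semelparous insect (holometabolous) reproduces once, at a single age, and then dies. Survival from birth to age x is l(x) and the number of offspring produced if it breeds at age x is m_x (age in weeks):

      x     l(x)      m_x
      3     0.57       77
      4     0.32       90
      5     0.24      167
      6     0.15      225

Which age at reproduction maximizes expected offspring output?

Expected offspring if breeding at age x = l(x) × m_x:
  age 3: 0.57 × 77 = 43.890
  age 4: 0.32 × 90 = 28.800
  age 5: 0.24 × 167 = 40.080
  age 6: 0.15 × 225 = 33.750
Maximum at age 3 (43.890).

3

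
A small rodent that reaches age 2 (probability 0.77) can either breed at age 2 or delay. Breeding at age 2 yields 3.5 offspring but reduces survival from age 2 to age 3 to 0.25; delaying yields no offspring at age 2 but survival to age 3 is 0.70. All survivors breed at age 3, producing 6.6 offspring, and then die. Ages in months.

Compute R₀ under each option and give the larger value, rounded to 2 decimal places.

breed at age 2: R₀ = 0.77 × (3.5 + 0.25 × 6.6) = 0.77 × 5.1500 = 3.9655
delay to age 3: R₀ = 0.77 × (0.70 × 6.6) = 0.77 × 4.6200 = 3.5574
Higher: breed at age 2 (3.9655).

3.97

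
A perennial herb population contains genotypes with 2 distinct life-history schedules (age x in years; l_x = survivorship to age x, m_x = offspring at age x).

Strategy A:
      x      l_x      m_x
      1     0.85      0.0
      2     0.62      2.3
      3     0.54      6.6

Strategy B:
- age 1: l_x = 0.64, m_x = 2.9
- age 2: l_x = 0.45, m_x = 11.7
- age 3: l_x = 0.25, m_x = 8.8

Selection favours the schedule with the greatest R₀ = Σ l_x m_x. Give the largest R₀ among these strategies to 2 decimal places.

9.32

Strategy A: R₀ = 0.85×0.0 + 0.62×2.3 + 0.54×6.6 = 4.9900
Strategy B: R₀ = 0.64×2.9 + 0.45×11.7 + 0.25×8.8 = 9.3210
Highest R₀: strategy B with 9.3210.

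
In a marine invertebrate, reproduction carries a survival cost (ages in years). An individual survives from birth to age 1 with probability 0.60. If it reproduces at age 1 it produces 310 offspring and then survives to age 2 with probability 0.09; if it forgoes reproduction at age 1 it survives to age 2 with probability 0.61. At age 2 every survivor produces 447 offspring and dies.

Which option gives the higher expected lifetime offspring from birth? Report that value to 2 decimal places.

breed at age 1: R₀ = 0.60 × (310 + 0.09 × 447) = 0.60 × 350.2300 = 210.1380
delay to age 2: R₀ = 0.60 × (0.61 × 447) = 0.60 × 272.6700 = 163.6020
Higher: breed at age 1 (210.1380).

210.14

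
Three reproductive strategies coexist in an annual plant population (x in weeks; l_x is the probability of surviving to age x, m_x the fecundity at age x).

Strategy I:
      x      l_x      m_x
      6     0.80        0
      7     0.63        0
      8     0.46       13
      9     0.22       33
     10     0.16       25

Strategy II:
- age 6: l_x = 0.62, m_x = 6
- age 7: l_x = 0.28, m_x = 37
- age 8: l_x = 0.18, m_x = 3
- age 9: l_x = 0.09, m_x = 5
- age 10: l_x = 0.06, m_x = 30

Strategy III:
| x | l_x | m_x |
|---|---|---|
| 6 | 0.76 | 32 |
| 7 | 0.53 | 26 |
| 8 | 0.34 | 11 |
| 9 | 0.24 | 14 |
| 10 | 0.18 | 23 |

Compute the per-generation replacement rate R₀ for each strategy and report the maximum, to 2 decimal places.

Strategy I: R₀ = 0.80×0 + 0.63×0 + 0.46×13 + 0.22×33 + 0.16×25 = 17.2400
Strategy II: R₀ = 0.62×6 + 0.28×37 + 0.18×3 + 0.09×5 + 0.06×30 = 16.8700
Strategy III: R₀ = 0.76×32 + 0.53×26 + 0.34×11 + 0.24×14 + 0.18×23 = 49.3400
Highest R₀: strategy III with 49.3400.

49.34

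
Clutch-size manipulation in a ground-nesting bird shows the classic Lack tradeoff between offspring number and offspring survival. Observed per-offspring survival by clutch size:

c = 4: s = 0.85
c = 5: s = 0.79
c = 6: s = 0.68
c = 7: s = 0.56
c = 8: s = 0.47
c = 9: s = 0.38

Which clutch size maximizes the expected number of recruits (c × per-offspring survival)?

Expected recruits = c × s(c):
  c=4: 4 × 0.85 = 3.400
  c=5: 5 × 0.79 = 3.950
  c=6: 6 × 0.68 = 4.080
  c=7: 7 × 0.56 = 3.920
  c=8: 8 × 0.47 = 3.760
  c=9: 9 × 0.38 = 3.420
Maximum at c = 6 (4.080 recruits).

6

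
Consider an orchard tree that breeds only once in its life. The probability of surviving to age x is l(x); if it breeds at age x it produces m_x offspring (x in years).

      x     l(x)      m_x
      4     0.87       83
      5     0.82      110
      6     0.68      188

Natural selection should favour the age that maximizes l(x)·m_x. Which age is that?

Expected offspring if breeding at age x = l(x) × m_x:
  age 4: 0.87 × 83 = 72.210
  age 5: 0.82 × 110 = 90.200
  age 6: 0.68 × 188 = 127.840
Maximum at age 6 (127.840).

6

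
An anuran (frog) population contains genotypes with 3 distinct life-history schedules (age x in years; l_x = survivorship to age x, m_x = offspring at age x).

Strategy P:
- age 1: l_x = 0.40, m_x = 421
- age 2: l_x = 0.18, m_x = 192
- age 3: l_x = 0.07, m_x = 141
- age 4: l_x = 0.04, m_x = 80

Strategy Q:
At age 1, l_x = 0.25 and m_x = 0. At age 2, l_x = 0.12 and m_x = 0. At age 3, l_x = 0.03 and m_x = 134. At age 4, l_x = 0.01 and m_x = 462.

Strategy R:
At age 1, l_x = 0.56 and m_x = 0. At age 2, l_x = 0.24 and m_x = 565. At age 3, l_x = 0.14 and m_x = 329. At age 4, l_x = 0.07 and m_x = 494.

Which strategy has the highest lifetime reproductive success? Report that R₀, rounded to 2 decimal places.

216.24

Strategy P: R₀ = 0.40×421 + 0.18×192 + 0.07×141 + 0.04×80 = 216.0300
Strategy Q: R₀ = 0.25×0 + 0.12×0 + 0.03×134 + 0.01×462 = 8.6400
Strategy R: R₀ = 0.56×0 + 0.24×565 + 0.14×329 + 0.07×494 = 216.2400
Highest R₀: strategy R with 216.2400.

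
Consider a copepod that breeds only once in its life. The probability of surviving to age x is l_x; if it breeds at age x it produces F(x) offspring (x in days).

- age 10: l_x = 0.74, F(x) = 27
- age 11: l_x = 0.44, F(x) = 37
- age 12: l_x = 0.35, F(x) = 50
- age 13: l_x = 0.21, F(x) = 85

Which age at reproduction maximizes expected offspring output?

Expected offspring if breeding at age x = l_x × F(x):
  age 10: 0.74 × 27 = 19.980
  age 11: 0.44 × 37 = 16.280
  age 12: 0.35 × 50 = 17.500
  age 13: 0.21 × 85 = 17.850
Maximum at age 10 (19.980).

10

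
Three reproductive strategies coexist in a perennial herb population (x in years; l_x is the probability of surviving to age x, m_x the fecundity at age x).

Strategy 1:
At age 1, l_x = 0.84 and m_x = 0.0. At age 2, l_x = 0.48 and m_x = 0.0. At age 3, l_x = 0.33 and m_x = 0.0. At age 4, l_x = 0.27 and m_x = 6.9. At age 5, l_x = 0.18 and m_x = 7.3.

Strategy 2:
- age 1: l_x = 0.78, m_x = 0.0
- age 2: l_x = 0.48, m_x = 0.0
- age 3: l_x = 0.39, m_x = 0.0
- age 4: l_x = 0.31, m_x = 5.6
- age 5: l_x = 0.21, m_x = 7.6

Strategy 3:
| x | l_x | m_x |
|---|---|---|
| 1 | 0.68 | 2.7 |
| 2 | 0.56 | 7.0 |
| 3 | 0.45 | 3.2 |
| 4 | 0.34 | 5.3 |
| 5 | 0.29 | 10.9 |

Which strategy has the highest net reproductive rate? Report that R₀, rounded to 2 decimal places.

12.16

Strategy 1: R₀ = 0.84×0.0 + 0.48×0.0 + 0.33×0.0 + 0.27×6.9 + 0.18×7.3 = 3.1770
Strategy 2: R₀ = 0.78×0.0 + 0.48×0.0 + 0.39×0.0 + 0.31×5.6 + 0.21×7.6 = 3.3320
Strategy 3: R₀ = 0.68×2.7 + 0.56×7.0 + 0.45×3.2 + 0.34×5.3 + 0.29×10.9 = 12.1590
Highest R₀: strategy 3 with 12.1590.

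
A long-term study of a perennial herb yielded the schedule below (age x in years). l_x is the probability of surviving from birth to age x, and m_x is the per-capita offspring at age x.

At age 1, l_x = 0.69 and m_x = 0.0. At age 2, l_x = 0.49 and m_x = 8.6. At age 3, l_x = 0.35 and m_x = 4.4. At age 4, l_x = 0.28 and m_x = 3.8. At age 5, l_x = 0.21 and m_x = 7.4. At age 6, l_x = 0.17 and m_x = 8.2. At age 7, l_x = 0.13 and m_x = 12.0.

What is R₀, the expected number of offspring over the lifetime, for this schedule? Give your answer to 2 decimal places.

11.33

R₀ = Σ l_x m_x:
  age 1: 0.69 × 0.0 = 0.0000
  age 2: 0.49 × 8.6 = 4.2140
  age 3: 0.35 × 4.4 = 1.5400
  age 4: 0.28 × 3.8 = 1.0640
  age 5: 0.21 × 7.4 = 1.5540
  age 6: 0.17 × 8.2 = 1.3940
  age 7: 0.13 × 12.0 = 1.5600
R₀ = 0.0000 + 4.2140 + 1.5400 + 1.0640 + 1.5540 + 1.3940 + 1.5600 = 11.3260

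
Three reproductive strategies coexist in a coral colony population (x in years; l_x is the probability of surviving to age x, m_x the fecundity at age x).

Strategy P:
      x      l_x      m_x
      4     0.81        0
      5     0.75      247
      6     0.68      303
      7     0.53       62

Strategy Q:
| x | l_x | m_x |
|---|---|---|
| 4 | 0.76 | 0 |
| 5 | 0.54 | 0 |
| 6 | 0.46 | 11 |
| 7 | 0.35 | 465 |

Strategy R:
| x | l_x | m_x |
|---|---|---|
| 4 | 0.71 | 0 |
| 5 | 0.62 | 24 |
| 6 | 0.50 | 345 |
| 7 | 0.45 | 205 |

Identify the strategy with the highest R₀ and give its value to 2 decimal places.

424.15

Strategy P: R₀ = 0.81×0 + 0.75×247 + 0.68×303 + 0.53×62 = 424.1500
Strategy Q: R₀ = 0.76×0 + 0.54×0 + 0.46×11 + 0.35×465 = 167.8100
Strategy R: R₀ = 0.71×0 + 0.62×24 + 0.50×345 + 0.45×205 = 279.6300
Highest R₀: strategy P with 424.1500.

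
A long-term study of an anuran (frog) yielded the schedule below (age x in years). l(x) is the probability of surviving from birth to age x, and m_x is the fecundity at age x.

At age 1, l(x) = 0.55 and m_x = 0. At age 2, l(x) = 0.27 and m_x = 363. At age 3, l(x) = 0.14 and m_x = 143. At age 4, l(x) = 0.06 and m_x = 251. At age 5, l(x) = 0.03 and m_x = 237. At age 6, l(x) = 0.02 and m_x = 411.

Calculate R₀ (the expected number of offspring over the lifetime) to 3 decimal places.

R₀ = Σ l(x) m_x:
  age 1: 0.55 × 0 = 0.0000
  age 2: 0.27 × 363 = 98.0100
  age 3: 0.14 × 143 = 20.0200
  age 4: 0.06 × 251 = 15.0600
  age 5: 0.03 × 237 = 7.1100
  age 6: 0.02 × 411 = 8.2200
R₀ = 0.0000 + 98.0100 + 20.0200 + 15.0600 + 7.1100 + 8.2200 = 148.4200

148.420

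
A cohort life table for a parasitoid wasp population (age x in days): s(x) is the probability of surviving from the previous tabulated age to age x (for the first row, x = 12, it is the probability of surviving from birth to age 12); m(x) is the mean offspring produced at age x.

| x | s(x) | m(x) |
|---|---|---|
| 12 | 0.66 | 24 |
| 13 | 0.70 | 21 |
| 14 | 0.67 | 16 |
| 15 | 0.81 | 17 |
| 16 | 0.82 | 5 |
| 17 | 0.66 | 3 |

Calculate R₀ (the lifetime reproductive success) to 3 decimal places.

Survivorship from birth: l_x = s_12·s_13·…·s_x.
  l_12 = 0.66000
  l_13 = 0.46200
  l_14 = 0.30954
  l_15 = 0.25073
  l_16 = 0.20560
  l_17 = 0.13569
R₀ = Σ l_x m(x):
  age 12: 0.66000 × 24 = 15.8400
  age 13: 0.46200 × 21 = 9.7020
  age 14: 0.30954 × 16 = 4.9526
  age 15: 0.25073 × 17 = 4.2624
  age 16: 0.20560 × 5 = 1.0280
  age 17: 0.13569 × 3 = 0.4071
R₀ = 15.8400 + 9.7020 + 4.9526 + 4.2624 + 1.0280 + 0.4071 = 36.1921

36.192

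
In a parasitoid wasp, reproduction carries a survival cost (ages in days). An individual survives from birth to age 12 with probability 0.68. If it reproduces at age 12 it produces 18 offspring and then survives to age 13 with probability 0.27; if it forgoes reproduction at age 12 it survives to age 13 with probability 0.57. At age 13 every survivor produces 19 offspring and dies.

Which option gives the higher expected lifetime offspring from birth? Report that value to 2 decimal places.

15.73

breed at age 12: R₀ = 0.68 × (18 + 0.27 × 19) = 0.68 × 23.1300 = 15.7284
delay to age 13: R₀ = 0.68 × (0.57 × 19) = 0.68 × 10.8300 = 7.3644
Higher: breed at age 12 (15.7284).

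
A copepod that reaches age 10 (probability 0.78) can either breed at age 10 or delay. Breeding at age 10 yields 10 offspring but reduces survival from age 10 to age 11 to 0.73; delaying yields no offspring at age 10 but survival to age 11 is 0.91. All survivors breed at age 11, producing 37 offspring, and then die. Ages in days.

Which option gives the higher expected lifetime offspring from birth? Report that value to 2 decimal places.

breed at age 10: R₀ = 0.78 × (10 + 0.73 × 37) = 0.78 × 37.0100 = 28.8678
delay to age 11: R₀ = 0.78 × (0.91 × 37) = 0.78 × 33.6700 = 26.2626
Higher: breed at age 10 (28.8678).

28.87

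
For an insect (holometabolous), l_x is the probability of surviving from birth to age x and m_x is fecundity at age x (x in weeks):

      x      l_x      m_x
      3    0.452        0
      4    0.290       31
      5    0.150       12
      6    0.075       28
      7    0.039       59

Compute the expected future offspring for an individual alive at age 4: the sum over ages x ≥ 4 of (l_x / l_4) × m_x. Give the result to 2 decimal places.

l_4 = 0.290. Conditional survival from age 4 to x is l_x / l_4.
  x=4: (0.290/0.290) × 31 = 31.0000
  x=5: (0.150/0.290) × 12 = 6.2069
  x=6: (0.075/0.290) × 28 = 7.2414
  x=7: (0.039/0.290) × 59 = 7.9345
Sum = 31.0000 + 6.2069 + 7.2414 + 7.9345 = 52.3828

52.38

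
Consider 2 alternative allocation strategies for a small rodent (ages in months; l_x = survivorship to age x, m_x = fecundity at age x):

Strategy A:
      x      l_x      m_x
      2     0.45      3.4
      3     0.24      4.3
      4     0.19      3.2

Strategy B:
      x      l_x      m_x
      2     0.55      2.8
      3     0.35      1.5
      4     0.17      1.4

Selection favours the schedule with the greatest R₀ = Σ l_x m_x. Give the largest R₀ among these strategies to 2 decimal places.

Strategy A: R₀ = 0.45×3.4 + 0.24×4.3 + 0.19×3.2 = 3.1700
Strategy B: R₀ = 0.55×2.8 + 0.35×1.5 + 0.17×1.4 = 2.3030
Highest R₀: strategy A with 3.1700.

3.17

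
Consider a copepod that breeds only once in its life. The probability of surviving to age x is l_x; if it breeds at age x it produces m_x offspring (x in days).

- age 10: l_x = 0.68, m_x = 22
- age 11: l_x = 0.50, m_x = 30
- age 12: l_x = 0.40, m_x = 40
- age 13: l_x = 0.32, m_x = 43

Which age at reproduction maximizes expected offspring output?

Expected offspring if breeding at age x = l_x × m_x:
  age 10: 0.68 × 22 = 14.960
  age 11: 0.50 × 30 = 15.000
  age 12: 0.40 × 40 = 16.000
  age 13: 0.32 × 43 = 13.760
Maximum at age 12 (16.000).

12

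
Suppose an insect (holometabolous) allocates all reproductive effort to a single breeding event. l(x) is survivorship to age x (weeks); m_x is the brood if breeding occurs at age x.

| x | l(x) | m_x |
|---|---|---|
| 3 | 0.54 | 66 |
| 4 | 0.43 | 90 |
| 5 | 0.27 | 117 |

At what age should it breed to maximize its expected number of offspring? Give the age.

Expected offspring if breeding at age x = l(x) × m_x:
  age 3: 0.54 × 66 = 35.640
  age 4: 0.43 × 90 = 38.700
  age 5: 0.27 × 117 = 31.590
Maximum at age 4 (38.700).

4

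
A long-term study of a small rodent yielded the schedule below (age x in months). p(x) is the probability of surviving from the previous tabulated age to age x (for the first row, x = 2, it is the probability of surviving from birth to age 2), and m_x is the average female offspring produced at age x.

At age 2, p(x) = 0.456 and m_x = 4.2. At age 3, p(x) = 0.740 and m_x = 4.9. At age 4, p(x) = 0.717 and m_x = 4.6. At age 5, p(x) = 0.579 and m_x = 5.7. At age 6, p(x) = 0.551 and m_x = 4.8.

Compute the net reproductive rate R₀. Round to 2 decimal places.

Survivorship from birth: l_x = p_2·p_3·…·p_x.
  l_2 = 0.45600
  l_3 = 0.33744
  l_4 = 0.24194
  l_5 = 0.14009
  l_6 = 0.07719
R₀ = Σ l_x m_x:
  age 2: 0.45600 × 4.2 = 1.9152
  age 3: 0.33744 × 4.9 = 1.6535
  age 4: 0.24194 × 4.6 = 1.1129
  age 5: 0.14009 × 5.7 = 0.7985
  age 6: 0.07719 × 4.8 = 0.3705
R₀ = 1.9152 + 1.6535 + 1.1129 + 0.7985 + 0.3705 = 5.8506

5.85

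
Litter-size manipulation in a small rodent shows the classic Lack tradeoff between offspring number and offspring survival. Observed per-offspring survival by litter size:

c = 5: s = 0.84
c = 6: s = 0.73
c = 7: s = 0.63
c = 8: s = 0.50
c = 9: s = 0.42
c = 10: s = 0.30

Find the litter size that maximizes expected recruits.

7

Expected recruits = c × s(c):
  c=5: 5 × 0.84 = 4.200
  c=6: 6 × 0.73 = 4.380
  c=7: 7 × 0.63 = 4.410
  c=8: 8 × 0.50 = 4.000
  c=9: 9 × 0.42 = 3.780
  c=10: 10 × 0.30 = 3.000
Maximum at c = 7 (4.410 recruits).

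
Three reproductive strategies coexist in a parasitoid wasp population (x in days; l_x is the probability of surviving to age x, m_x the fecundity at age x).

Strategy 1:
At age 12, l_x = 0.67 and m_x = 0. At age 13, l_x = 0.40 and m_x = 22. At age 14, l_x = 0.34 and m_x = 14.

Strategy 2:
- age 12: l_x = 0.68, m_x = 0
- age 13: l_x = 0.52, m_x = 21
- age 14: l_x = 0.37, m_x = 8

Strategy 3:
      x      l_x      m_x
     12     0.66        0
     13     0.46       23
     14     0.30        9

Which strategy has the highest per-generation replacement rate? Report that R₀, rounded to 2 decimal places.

Strategy 1: R₀ = 0.67×0 + 0.40×22 + 0.34×14 = 13.5600
Strategy 2: R₀ = 0.68×0 + 0.52×21 + 0.37×8 = 13.8800
Strategy 3: R₀ = 0.66×0 + 0.46×23 + 0.30×9 = 13.2800
Highest R₀: strategy 2 with 13.8800.

13.88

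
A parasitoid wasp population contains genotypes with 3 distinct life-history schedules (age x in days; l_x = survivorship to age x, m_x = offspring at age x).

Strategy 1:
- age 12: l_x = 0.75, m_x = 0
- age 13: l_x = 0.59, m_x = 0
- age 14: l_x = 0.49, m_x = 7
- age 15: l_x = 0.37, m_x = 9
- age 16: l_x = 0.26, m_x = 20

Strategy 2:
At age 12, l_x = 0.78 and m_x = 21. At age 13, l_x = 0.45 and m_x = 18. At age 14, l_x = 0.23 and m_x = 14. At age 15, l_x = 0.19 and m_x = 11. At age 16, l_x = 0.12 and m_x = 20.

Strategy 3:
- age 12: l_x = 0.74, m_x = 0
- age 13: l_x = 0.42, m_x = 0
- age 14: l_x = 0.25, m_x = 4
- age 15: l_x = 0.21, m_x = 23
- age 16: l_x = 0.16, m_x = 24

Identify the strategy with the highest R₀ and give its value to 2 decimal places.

32.19

Strategy 1: R₀ = 0.75×0 + 0.59×0 + 0.49×7 + 0.37×9 + 0.26×20 = 11.9600
Strategy 2: R₀ = 0.78×21 + 0.45×18 + 0.23×14 + 0.19×11 + 0.12×20 = 32.1900
Strategy 3: R₀ = 0.74×0 + 0.42×0 + 0.25×4 + 0.21×23 + 0.16×24 = 9.6700
Highest R₀: strategy 2 with 32.1900.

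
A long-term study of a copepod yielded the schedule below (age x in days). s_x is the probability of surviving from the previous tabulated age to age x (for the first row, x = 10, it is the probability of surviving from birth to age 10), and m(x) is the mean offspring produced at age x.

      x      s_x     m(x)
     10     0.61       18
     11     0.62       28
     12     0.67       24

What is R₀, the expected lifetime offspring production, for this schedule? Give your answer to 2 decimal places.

Survivorship from birth: l_x = s_10·s_11·…·s_x.
  l_10 = 0.61000
  l_11 = 0.37820
  l_12 = 0.25339
R₀ = Σ l_x m(x):
  age 10: 0.61000 × 18 = 10.9800
  age 11: 0.37820 × 28 = 10.5896
  age 12: 0.25339 × 24 = 6.0814
R₀ = 10.9800 + 10.5896 + 6.0814 = 27.6510

27.65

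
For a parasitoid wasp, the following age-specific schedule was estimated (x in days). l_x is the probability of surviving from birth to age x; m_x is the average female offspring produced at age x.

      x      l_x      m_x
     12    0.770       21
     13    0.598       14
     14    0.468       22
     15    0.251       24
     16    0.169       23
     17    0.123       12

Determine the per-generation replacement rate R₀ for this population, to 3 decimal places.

46.225

R₀ = Σ l_x m_x:
  age 12: 0.770 × 21 = 16.1700
  age 13: 0.598 × 14 = 8.3720
  age 14: 0.468 × 22 = 10.2960
  age 15: 0.251 × 24 = 6.0240
  age 16: 0.169 × 23 = 3.8870
  age 17: 0.123 × 12 = 1.4760
R₀ = 16.1700 + 8.3720 + 10.2960 + 6.0240 + 3.8870 + 1.4760 = 46.2250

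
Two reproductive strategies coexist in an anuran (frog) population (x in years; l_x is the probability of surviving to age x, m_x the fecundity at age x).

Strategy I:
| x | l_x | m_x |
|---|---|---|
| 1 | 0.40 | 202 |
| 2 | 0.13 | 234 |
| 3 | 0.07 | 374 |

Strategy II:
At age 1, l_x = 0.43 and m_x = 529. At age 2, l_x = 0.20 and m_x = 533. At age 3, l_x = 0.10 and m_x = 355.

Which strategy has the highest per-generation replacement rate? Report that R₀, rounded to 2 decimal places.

369.57

Strategy I: R₀ = 0.40×202 + 0.13×234 + 0.07×374 = 137.4000
Strategy II: R₀ = 0.43×529 + 0.20×533 + 0.10×355 = 369.5700
Highest R₀: strategy II with 369.5700.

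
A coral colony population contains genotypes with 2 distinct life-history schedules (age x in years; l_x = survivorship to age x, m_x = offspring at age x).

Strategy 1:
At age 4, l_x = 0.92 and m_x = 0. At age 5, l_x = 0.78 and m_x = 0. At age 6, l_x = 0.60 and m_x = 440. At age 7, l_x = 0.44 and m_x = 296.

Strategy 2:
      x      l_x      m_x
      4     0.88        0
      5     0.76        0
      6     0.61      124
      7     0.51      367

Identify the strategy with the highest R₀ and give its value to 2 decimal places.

Strategy 1: R₀ = 0.92×0 + 0.78×0 + 0.60×440 + 0.44×296 = 394.2400
Strategy 2: R₀ = 0.88×0 + 0.76×0 + 0.61×124 + 0.51×367 = 262.8100
Highest R₀: strategy 1 with 394.2400.

394.24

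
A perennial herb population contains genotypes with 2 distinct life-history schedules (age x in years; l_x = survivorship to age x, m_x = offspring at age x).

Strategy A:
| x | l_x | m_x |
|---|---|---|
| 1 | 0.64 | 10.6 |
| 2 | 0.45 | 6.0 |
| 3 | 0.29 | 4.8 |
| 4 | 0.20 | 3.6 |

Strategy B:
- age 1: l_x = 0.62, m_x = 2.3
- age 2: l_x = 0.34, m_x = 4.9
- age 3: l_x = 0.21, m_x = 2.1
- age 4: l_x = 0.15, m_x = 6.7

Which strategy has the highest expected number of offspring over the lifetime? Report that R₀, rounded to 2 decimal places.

Strategy A: R₀ = 0.64×10.6 + 0.45×6.0 + 0.29×4.8 + 0.20×3.6 = 11.5960
Strategy B: R₀ = 0.62×2.3 + 0.34×4.9 + 0.21×2.1 + 0.15×6.7 = 4.5380
Highest R₀: strategy A with 11.5960.

11.60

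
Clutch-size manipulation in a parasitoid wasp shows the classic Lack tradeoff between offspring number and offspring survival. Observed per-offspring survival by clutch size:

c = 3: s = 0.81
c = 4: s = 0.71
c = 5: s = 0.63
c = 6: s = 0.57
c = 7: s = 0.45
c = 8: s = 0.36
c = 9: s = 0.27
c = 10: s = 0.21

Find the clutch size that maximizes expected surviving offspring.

6

Expected surviving offspring = c × s(c):
  c=3: 3 × 0.81 = 2.430
  c=4: 4 × 0.71 = 2.840
  c=5: 5 × 0.63 = 3.150
  c=6: 6 × 0.57 = 3.420
  c=7: 7 × 0.45 = 3.150
  c=8: 8 × 0.36 = 2.880
  c=9: 9 × 0.27 = 2.430
  c=10: 10 × 0.21 = 2.100
Maximum at c = 6 (3.420 surviving offspring).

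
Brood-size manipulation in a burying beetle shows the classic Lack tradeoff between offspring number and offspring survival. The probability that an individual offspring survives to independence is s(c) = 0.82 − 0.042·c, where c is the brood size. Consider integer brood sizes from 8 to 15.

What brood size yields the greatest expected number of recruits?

10

Expected recruits = c × s(c):
  c=8: 8 × 0.484 = 3.872
  c=9: 9 × 0.442 = 3.978
  c=10: 10 × 0.400 = 4.000
  c=11: 11 × 0.358 = 3.938
  c=12: 12 × 0.316 = 3.792
  c=13: 13 × 0.274 = 3.562
  c=14: 14 × 0.232 = 3.248
  c=15: 15 × 0.190 = 2.850
Maximum at c = 10 (4.000 recruits).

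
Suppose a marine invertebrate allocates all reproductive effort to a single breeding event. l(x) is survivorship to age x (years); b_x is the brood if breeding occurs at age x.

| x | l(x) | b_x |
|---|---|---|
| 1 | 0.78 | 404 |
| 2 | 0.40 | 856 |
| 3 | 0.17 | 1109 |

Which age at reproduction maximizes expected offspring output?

Expected offspring if breeding at age x = l(x) × b_x:
  age 1: 0.78 × 404 = 315.120
  age 2: 0.40 × 856 = 342.400
  age 3: 0.17 × 1109 = 188.530
Maximum at age 2 (342.400).

2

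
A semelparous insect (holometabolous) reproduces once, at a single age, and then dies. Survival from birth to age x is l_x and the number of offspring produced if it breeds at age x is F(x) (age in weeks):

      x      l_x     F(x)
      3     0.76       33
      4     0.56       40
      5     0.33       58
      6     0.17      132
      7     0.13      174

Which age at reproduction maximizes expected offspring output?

Expected offspring if breeding at age x = l_x × F(x):
  age 3: 0.76 × 33 = 25.080
  age 4: 0.56 × 40 = 22.400
  age 5: 0.33 × 58 = 19.140
  age 6: 0.17 × 132 = 22.440
  age 7: 0.13 × 174 = 22.620
Maximum at age 3 (25.080).

3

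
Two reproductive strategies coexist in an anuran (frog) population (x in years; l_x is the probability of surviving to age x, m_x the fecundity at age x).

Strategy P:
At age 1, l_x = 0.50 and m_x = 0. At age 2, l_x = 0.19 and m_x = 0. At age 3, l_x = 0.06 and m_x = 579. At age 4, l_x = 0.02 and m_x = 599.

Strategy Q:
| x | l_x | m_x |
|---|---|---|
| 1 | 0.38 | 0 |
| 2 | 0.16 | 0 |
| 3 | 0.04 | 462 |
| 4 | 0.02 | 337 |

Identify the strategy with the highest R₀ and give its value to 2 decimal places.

Strategy P: R₀ = 0.50×0 + 0.19×0 + 0.06×579 + 0.02×599 = 46.7200
Strategy Q: R₀ = 0.38×0 + 0.16×0 + 0.04×462 + 0.02×337 = 25.2200
Highest R₀: strategy P with 46.7200.

46.72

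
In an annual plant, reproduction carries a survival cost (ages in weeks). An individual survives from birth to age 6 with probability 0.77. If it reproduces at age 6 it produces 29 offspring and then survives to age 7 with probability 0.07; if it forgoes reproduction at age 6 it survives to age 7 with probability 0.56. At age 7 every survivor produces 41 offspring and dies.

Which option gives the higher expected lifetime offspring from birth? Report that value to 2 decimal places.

breed at age 6: R₀ = 0.77 × (29 + 0.07 × 41) = 0.77 × 31.8700 = 24.5399
delay to age 7: R₀ = 0.77 × (0.56 × 41) = 0.77 × 22.9600 = 17.6792
Higher: breed at age 6 (24.5399).

24.54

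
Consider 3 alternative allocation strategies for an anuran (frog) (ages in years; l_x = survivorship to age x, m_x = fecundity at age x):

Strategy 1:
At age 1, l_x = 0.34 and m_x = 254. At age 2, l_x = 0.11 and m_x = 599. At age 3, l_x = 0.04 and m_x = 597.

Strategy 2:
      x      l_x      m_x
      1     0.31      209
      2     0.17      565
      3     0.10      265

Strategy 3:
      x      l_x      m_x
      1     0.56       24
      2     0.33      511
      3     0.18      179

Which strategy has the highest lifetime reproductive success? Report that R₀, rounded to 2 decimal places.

214.29

Strategy 1: R₀ = 0.34×254 + 0.11×599 + 0.04×597 = 176.1300
Strategy 2: R₀ = 0.31×209 + 0.17×565 + 0.10×265 = 187.3400
Strategy 3: R₀ = 0.56×24 + 0.33×511 + 0.18×179 = 214.2900
Highest R₀: strategy 3 with 214.2900.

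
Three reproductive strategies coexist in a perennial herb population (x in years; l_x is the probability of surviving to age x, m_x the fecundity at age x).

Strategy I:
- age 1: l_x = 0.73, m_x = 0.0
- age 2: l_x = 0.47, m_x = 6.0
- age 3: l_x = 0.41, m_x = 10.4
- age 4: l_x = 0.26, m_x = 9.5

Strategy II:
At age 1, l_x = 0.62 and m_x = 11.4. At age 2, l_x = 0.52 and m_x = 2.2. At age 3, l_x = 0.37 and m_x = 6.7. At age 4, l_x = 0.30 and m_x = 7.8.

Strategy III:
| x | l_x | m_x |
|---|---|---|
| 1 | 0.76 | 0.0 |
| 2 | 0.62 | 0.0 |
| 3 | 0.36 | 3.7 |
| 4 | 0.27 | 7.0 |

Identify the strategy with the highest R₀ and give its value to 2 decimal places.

Strategy I: R₀ = 0.73×0.0 + 0.47×6.0 + 0.41×10.4 + 0.26×9.5 = 9.5540
Strategy II: R₀ = 0.62×11.4 + 0.52×2.2 + 0.37×6.7 + 0.30×7.8 = 13.0310
Strategy III: R₀ = 0.76×0.0 + 0.62×0.0 + 0.36×3.7 + 0.27×7.0 = 3.2220
Highest R₀: strategy II with 13.0310.

13.03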